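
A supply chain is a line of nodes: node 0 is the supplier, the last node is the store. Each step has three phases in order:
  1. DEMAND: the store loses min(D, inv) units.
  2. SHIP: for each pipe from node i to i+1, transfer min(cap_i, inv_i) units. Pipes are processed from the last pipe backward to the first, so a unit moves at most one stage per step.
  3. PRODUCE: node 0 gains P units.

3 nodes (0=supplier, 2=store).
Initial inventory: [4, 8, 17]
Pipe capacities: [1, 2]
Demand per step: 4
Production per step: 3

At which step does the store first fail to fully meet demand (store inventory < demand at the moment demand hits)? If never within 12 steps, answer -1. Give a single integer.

Step 1: demand=4,sold=4 ship[1->2]=2 ship[0->1]=1 prod=3 -> [6 7 15]
Step 2: demand=4,sold=4 ship[1->2]=2 ship[0->1]=1 prod=3 -> [8 6 13]
Step 3: demand=4,sold=4 ship[1->2]=2 ship[0->1]=1 prod=3 -> [10 5 11]
Step 4: demand=4,sold=4 ship[1->2]=2 ship[0->1]=1 prod=3 -> [12 4 9]
Step 5: demand=4,sold=4 ship[1->2]=2 ship[0->1]=1 prod=3 -> [14 3 7]
Step 6: demand=4,sold=4 ship[1->2]=2 ship[0->1]=1 prod=3 -> [16 2 5]
Step 7: demand=4,sold=4 ship[1->2]=2 ship[0->1]=1 prod=3 -> [18 1 3]
Step 8: demand=4,sold=3 ship[1->2]=1 ship[0->1]=1 prod=3 -> [20 1 1]
Step 9: demand=4,sold=1 ship[1->2]=1 ship[0->1]=1 prod=3 -> [22 1 1]
Step 10: demand=4,sold=1 ship[1->2]=1 ship[0->1]=1 prod=3 -> [24 1 1]
Step 11: demand=4,sold=1 ship[1->2]=1 ship[0->1]=1 prod=3 -> [26 1 1]
Step 12: demand=4,sold=1 ship[1->2]=1 ship[0->1]=1 prod=3 -> [28 1 1]
First stockout at step 8

8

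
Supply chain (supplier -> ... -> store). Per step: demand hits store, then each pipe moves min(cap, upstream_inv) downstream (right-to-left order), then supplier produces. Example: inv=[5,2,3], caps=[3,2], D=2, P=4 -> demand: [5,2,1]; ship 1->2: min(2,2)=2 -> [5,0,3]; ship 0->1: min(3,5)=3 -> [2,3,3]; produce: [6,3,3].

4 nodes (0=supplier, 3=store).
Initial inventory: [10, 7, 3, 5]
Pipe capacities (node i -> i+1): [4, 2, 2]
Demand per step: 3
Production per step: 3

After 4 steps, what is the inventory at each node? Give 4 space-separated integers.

Step 1: demand=3,sold=3 ship[2->3]=2 ship[1->2]=2 ship[0->1]=4 prod=3 -> inv=[9 9 3 4]
Step 2: demand=3,sold=3 ship[2->3]=2 ship[1->2]=2 ship[0->1]=4 prod=3 -> inv=[8 11 3 3]
Step 3: demand=3,sold=3 ship[2->3]=2 ship[1->2]=2 ship[0->1]=4 prod=3 -> inv=[7 13 3 2]
Step 4: demand=3,sold=2 ship[2->3]=2 ship[1->2]=2 ship[0->1]=4 prod=3 -> inv=[6 15 3 2]

6 15 3 2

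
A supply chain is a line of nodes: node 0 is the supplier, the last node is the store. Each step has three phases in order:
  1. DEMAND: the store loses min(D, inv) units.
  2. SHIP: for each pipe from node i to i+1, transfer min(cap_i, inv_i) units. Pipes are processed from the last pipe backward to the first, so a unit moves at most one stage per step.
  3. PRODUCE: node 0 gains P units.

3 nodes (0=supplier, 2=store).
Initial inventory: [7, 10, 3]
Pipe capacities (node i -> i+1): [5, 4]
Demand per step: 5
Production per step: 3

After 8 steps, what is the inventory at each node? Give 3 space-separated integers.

Step 1: demand=5,sold=3 ship[1->2]=4 ship[0->1]=5 prod=3 -> inv=[5 11 4]
Step 2: demand=5,sold=4 ship[1->2]=4 ship[0->1]=5 prod=3 -> inv=[3 12 4]
Step 3: demand=5,sold=4 ship[1->2]=4 ship[0->1]=3 prod=3 -> inv=[3 11 4]
Step 4: demand=5,sold=4 ship[1->2]=4 ship[0->1]=3 prod=3 -> inv=[3 10 4]
Step 5: demand=5,sold=4 ship[1->2]=4 ship[0->1]=3 prod=3 -> inv=[3 9 4]
Step 6: demand=5,sold=4 ship[1->2]=4 ship[0->1]=3 prod=3 -> inv=[3 8 4]
Step 7: demand=5,sold=4 ship[1->2]=4 ship[0->1]=3 prod=3 -> inv=[3 7 4]
Step 8: demand=5,sold=4 ship[1->2]=4 ship[0->1]=3 prod=3 -> inv=[3 6 4]

3 6 4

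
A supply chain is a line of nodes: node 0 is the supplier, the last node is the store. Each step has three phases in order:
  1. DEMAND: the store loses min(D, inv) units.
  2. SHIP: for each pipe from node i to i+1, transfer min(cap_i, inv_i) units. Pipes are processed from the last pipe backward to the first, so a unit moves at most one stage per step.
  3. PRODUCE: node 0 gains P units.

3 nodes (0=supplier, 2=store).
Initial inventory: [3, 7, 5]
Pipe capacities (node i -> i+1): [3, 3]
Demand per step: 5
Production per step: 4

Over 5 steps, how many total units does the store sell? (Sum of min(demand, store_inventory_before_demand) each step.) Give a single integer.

Answer: 17

Derivation:
Step 1: sold=5 (running total=5) -> [4 7 3]
Step 2: sold=3 (running total=8) -> [5 7 3]
Step 3: sold=3 (running total=11) -> [6 7 3]
Step 4: sold=3 (running total=14) -> [7 7 3]
Step 5: sold=3 (running total=17) -> [8 7 3]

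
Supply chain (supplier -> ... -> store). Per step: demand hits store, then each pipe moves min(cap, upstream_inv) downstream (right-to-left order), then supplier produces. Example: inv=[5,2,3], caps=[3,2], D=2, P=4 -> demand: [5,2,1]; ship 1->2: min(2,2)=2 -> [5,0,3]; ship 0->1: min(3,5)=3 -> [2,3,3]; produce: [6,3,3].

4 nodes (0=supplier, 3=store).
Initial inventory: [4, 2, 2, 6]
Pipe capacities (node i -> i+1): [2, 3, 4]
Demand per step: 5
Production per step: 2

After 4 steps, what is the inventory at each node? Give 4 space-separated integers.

Step 1: demand=5,sold=5 ship[2->3]=2 ship[1->2]=2 ship[0->1]=2 prod=2 -> inv=[4 2 2 3]
Step 2: demand=5,sold=3 ship[2->3]=2 ship[1->2]=2 ship[0->1]=2 prod=2 -> inv=[4 2 2 2]
Step 3: demand=5,sold=2 ship[2->3]=2 ship[1->2]=2 ship[0->1]=2 prod=2 -> inv=[4 2 2 2]
Step 4: demand=5,sold=2 ship[2->3]=2 ship[1->2]=2 ship[0->1]=2 prod=2 -> inv=[4 2 2 2]

4 2 2 2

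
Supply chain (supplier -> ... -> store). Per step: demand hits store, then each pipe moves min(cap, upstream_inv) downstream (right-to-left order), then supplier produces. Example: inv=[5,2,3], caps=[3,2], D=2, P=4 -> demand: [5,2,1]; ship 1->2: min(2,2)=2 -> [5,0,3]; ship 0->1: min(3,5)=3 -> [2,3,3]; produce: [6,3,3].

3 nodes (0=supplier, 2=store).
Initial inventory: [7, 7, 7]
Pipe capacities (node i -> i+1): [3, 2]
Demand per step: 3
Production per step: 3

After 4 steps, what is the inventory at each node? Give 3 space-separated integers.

Step 1: demand=3,sold=3 ship[1->2]=2 ship[0->1]=3 prod=3 -> inv=[7 8 6]
Step 2: demand=3,sold=3 ship[1->2]=2 ship[0->1]=3 prod=3 -> inv=[7 9 5]
Step 3: demand=3,sold=3 ship[1->2]=2 ship[0->1]=3 prod=3 -> inv=[7 10 4]
Step 4: demand=3,sold=3 ship[1->2]=2 ship[0->1]=3 prod=3 -> inv=[7 11 3]

7 11 3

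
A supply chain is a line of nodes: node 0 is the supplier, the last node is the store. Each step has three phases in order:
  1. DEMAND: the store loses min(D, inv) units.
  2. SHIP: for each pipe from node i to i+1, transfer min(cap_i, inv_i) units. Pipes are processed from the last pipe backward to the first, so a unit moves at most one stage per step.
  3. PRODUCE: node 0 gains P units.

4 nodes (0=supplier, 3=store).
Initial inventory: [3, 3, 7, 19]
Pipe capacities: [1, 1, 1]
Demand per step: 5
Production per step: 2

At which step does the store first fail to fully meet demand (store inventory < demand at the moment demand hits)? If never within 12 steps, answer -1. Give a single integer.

Step 1: demand=5,sold=5 ship[2->3]=1 ship[1->2]=1 ship[0->1]=1 prod=2 -> [4 3 7 15]
Step 2: demand=5,sold=5 ship[2->3]=1 ship[1->2]=1 ship[0->1]=1 prod=2 -> [5 3 7 11]
Step 3: demand=5,sold=5 ship[2->3]=1 ship[1->2]=1 ship[0->1]=1 prod=2 -> [6 3 7 7]
Step 4: demand=5,sold=5 ship[2->3]=1 ship[1->2]=1 ship[0->1]=1 prod=2 -> [7 3 7 3]
Step 5: demand=5,sold=3 ship[2->3]=1 ship[1->2]=1 ship[0->1]=1 prod=2 -> [8 3 7 1]
Step 6: demand=5,sold=1 ship[2->3]=1 ship[1->2]=1 ship[0->1]=1 prod=2 -> [9 3 7 1]
Step 7: demand=5,sold=1 ship[2->3]=1 ship[1->2]=1 ship[0->1]=1 prod=2 -> [10 3 7 1]
Step 8: demand=5,sold=1 ship[2->3]=1 ship[1->2]=1 ship[0->1]=1 prod=2 -> [11 3 7 1]
Step 9: demand=5,sold=1 ship[2->3]=1 ship[1->2]=1 ship[0->1]=1 prod=2 -> [12 3 7 1]
Step 10: demand=5,sold=1 ship[2->3]=1 ship[1->2]=1 ship[0->1]=1 prod=2 -> [13 3 7 1]
Step 11: demand=5,sold=1 ship[2->3]=1 ship[1->2]=1 ship[0->1]=1 prod=2 -> [14 3 7 1]
Step 12: demand=5,sold=1 ship[2->3]=1 ship[1->2]=1 ship[0->1]=1 prod=2 -> [15 3 7 1]
First stockout at step 5

5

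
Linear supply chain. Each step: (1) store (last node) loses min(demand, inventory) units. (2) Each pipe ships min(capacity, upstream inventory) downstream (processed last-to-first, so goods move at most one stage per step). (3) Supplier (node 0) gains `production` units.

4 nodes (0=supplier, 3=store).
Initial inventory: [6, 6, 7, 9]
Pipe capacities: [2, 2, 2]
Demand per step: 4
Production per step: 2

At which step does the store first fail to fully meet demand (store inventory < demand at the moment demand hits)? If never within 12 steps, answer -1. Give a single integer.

Step 1: demand=4,sold=4 ship[2->3]=2 ship[1->2]=2 ship[0->1]=2 prod=2 -> [6 6 7 7]
Step 2: demand=4,sold=4 ship[2->3]=2 ship[1->2]=2 ship[0->1]=2 prod=2 -> [6 6 7 5]
Step 3: demand=4,sold=4 ship[2->3]=2 ship[1->2]=2 ship[0->1]=2 prod=2 -> [6 6 7 3]
Step 4: demand=4,sold=3 ship[2->3]=2 ship[1->2]=2 ship[0->1]=2 prod=2 -> [6 6 7 2]
Step 5: demand=4,sold=2 ship[2->3]=2 ship[1->2]=2 ship[0->1]=2 prod=2 -> [6 6 7 2]
Step 6: demand=4,sold=2 ship[2->3]=2 ship[1->2]=2 ship[0->1]=2 prod=2 -> [6 6 7 2]
Step 7: demand=4,sold=2 ship[2->3]=2 ship[1->2]=2 ship[0->1]=2 prod=2 -> [6 6 7 2]
Step 8: demand=4,sold=2 ship[2->3]=2 ship[1->2]=2 ship[0->1]=2 prod=2 -> [6 6 7 2]
Step 9: demand=4,sold=2 ship[2->3]=2 ship[1->2]=2 ship[0->1]=2 prod=2 -> [6 6 7 2]
Step 10: demand=4,sold=2 ship[2->3]=2 ship[1->2]=2 ship[0->1]=2 prod=2 -> [6 6 7 2]
Step 11: demand=4,sold=2 ship[2->3]=2 ship[1->2]=2 ship[0->1]=2 prod=2 -> [6 6 7 2]
Step 12: demand=4,sold=2 ship[2->3]=2 ship[1->2]=2 ship[0->1]=2 prod=2 -> [6 6 7 2]
First stockout at step 4

4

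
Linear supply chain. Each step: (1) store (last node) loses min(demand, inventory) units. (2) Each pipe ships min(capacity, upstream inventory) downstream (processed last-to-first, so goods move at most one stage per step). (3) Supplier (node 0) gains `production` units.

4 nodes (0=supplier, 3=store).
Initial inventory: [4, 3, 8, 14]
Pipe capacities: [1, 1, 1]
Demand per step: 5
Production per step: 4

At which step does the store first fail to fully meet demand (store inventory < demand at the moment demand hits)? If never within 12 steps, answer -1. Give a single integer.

Step 1: demand=5,sold=5 ship[2->3]=1 ship[1->2]=1 ship[0->1]=1 prod=4 -> [7 3 8 10]
Step 2: demand=5,sold=5 ship[2->3]=1 ship[1->2]=1 ship[0->1]=1 prod=4 -> [10 3 8 6]
Step 3: demand=5,sold=5 ship[2->3]=1 ship[1->2]=1 ship[0->1]=1 prod=4 -> [13 3 8 2]
Step 4: demand=5,sold=2 ship[2->3]=1 ship[1->2]=1 ship[0->1]=1 prod=4 -> [16 3 8 1]
Step 5: demand=5,sold=1 ship[2->3]=1 ship[1->2]=1 ship[0->1]=1 prod=4 -> [19 3 8 1]
Step 6: demand=5,sold=1 ship[2->3]=1 ship[1->2]=1 ship[0->1]=1 prod=4 -> [22 3 8 1]
Step 7: demand=5,sold=1 ship[2->3]=1 ship[1->2]=1 ship[0->1]=1 prod=4 -> [25 3 8 1]
Step 8: demand=5,sold=1 ship[2->3]=1 ship[1->2]=1 ship[0->1]=1 prod=4 -> [28 3 8 1]
Step 9: demand=5,sold=1 ship[2->3]=1 ship[1->2]=1 ship[0->1]=1 prod=4 -> [31 3 8 1]
Step 10: demand=5,sold=1 ship[2->3]=1 ship[1->2]=1 ship[0->1]=1 prod=4 -> [34 3 8 1]
Step 11: demand=5,sold=1 ship[2->3]=1 ship[1->2]=1 ship[0->1]=1 prod=4 -> [37 3 8 1]
Step 12: demand=5,sold=1 ship[2->3]=1 ship[1->2]=1 ship[0->1]=1 prod=4 -> [40 3 8 1]
First stockout at step 4

4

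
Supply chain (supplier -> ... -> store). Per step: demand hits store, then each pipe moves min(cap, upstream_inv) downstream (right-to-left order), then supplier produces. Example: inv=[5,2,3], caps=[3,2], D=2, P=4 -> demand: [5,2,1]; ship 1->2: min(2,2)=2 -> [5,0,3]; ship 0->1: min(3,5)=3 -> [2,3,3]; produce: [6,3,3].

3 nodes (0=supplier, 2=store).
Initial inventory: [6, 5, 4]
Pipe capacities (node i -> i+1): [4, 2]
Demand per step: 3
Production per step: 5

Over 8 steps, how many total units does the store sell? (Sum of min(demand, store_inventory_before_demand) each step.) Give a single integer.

Step 1: sold=3 (running total=3) -> [7 7 3]
Step 2: sold=3 (running total=6) -> [8 9 2]
Step 3: sold=2 (running total=8) -> [9 11 2]
Step 4: sold=2 (running total=10) -> [10 13 2]
Step 5: sold=2 (running total=12) -> [11 15 2]
Step 6: sold=2 (running total=14) -> [12 17 2]
Step 7: sold=2 (running total=16) -> [13 19 2]
Step 8: sold=2 (running total=18) -> [14 21 2]

Answer: 18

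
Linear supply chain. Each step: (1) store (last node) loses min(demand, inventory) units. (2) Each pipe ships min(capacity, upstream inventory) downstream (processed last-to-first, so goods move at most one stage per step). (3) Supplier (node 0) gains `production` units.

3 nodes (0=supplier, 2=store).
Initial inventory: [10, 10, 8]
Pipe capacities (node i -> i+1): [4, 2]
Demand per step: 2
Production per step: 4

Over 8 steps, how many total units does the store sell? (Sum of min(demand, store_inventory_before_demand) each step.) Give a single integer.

Step 1: sold=2 (running total=2) -> [10 12 8]
Step 2: sold=2 (running total=4) -> [10 14 8]
Step 3: sold=2 (running total=6) -> [10 16 8]
Step 4: sold=2 (running total=8) -> [10 18 8]
Step 5: sold=2 (running total=10) -> [10 20 8]
Step 6: sold=2 (running total=12) -> [10 22 8]
Step 7: sold=2 (running total=14) -> [10 24 8]
Step 8: sold=2 (running total=16) -> [10 26 8]

Answer: 16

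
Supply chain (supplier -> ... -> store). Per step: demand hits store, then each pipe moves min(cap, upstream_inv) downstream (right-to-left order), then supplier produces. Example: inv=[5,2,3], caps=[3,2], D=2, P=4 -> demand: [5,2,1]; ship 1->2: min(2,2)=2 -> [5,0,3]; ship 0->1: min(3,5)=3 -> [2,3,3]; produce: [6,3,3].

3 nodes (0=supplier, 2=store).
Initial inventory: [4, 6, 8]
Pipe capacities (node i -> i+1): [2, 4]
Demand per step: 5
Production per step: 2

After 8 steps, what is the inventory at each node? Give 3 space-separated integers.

Step 1: demand=5,sold=5 ship[1->2]=4 ship[0->1]=2 prod=2 -> inv=[4 4 7]
Step 2: demand=5,sold=5 ship[1->2]=4 ship[0->1]=2 prod=2 -> inv=[4 2 6]
Step 3: demand=5,sold=5 ship[1->2]=2 ship[0->1]=2 prod=2 -> inv=[4 2 3]
Step 4: demand=5,sold=3 ship[1->2]=2 ship[0->1]=2 prod=2 -> inv=[4 2 2]
Step 5: demand=5,sold=2 ship[1->2]=2 ship[0->1]=2 prod=2 -> inv=[4 2 2]
Step 6: demand=5,sold=2 ship[1->2]=2 ship[0->1]=2 prod=2 -> inv=[4 2 2]
Step 7: demand=5,sold=2 ship[1->2]=2 ship[0->1]=2 prod=2 -> inv=[4 2 2]
Step 8: demand=5,sold=2 ship[1->2]=2 ship[0->1]=2 prod=2 -> inv=[4 2 2]

4 2 2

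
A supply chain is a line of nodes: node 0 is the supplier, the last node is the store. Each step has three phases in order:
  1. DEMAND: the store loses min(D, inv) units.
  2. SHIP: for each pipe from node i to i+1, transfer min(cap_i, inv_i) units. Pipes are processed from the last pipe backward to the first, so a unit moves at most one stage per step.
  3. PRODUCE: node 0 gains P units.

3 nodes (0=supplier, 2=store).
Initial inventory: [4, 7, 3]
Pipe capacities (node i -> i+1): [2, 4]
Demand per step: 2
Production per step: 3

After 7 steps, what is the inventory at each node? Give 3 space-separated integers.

Step 1: demand=2,sold=2 ship[1->2]=4 ship[0->1]=2 prod=3 -> inv=[5 5 5]
Step 2: demand=2,sold=2 ship[1->2]=4 ship[0->1]=2 prod=3 -> inv=[6 3 7]
Step 3: demand=2,sold=2 ship[1->2]=3 ship[0->1]=2 prod=3 -> inv=[7 2 8]
Step 4: demand=2,sold=2 ship[1->2]=2 ship[0->1]=2 prod=3 -> inv=[8 2 8]
Step 5: demand=2,sold=2 ship[1->2]=2 ship[0->1]=2 prod=3 -> inv=[9 2 8]
Step 6: demand=2,sold=2 ship[1->2]=2 ship[0->1]=2 prod=3 -> inv=[10 2 8]
Step 7: demand=2,sold=2 ship[1->2]=2 ship[0->1]=2 prod=3 -> inv=[11 2 8]

11 2 8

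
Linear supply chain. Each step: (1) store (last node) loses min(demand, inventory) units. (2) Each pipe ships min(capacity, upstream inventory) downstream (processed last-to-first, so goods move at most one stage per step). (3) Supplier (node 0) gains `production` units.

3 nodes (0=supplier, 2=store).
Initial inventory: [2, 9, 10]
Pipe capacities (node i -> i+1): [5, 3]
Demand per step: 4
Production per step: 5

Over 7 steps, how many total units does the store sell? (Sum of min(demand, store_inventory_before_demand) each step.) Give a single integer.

Step 1: sold=4 (running total=4) -> [5 8 9]
Step 2: sold=4 (running total=8) -> [5 10 8]
Step 3: sold=4 (running total=12) -> [5 12 7]
Step 4: sold=4 (running total=16) -> [5 14 6]
Step 5: sold=4 (running total=20) -> [5 16 5]
Step 6: sold=4 (running total=24) -> [5 18 4]
Step 7: sold=4 (running total=28) -> [5 20 3]

Answer: 28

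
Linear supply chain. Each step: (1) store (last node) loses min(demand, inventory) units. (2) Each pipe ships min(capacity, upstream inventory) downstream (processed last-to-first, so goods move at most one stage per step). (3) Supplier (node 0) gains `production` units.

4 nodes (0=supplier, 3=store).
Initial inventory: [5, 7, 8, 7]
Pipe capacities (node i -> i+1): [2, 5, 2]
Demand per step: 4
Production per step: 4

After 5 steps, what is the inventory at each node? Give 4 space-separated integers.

Step 1: demand=4,sold=4 ship[2->3]=2 ship[1->2]=5 ship[0->1]=2 prod=4 -> inv=[7 4 11 5]
Step 2: demand=4,sold=4 ship[2->3]=2 ship[1->2]=4 ship[0->1]=2 prod=4 -> inv=[9 2 13 3]
Step 3: demand=4,sold=3 ship[2->3]=2 ship[1->2]=2 ship[0->1]=2 prod=4 -> inv=[11 2 13 2]
Step 4: demand=4,sold=2 ship[2->3]=2 ship[1->2]=2 ship[0->1]=2 prod=4 -> inv=[13 2 13 2]
Step 5: demand=4,sold=2 ship[2->3]=2 ship[1->2]=2 ship[0->1]=2 prod=4 -> inv=[15 2 13 2]

15 2 13 2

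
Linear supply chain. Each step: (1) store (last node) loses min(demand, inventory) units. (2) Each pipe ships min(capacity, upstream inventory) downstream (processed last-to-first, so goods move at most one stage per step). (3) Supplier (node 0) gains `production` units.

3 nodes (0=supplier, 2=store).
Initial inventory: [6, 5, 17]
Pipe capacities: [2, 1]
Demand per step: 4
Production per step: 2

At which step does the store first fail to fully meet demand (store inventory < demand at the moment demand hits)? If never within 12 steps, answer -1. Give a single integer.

Step 1: demand=4,sold=4 ship[1->2]=1 ship[0->1]=2 prod=2 -> [6 6 14]
Step 2: demand=4,sold=4 ship[1->2]=1 ship[0->1]=2 prod=2 -> [6 7 11]
Step 3: demand=4,sold=4 ship[1->2]=1 ship[0->1]=2 prod=2 -> [6 8 8]
Step 4: demand=4,sold=4 ship[1->2]=1 ship[0->1]=2 prod=2 -> [6 9 5]
Step 5: demand=4,sold=4 ship[1->2]=1 ship[0->1]=2 prod=2 -> [6 10 2]
Step 6: demand=4,sold=2 ship[1->2]=1 ship[0->1]=2 prod=2 -> [6 11 1]
Step 7: demand=4,sold=1 ship[1->2]=1 ship[0->1]=2 prod=2 -> [6 12 1]
Step 8: demand=4,sold=1 ship[1->2]=1 ship[0->1]=2 prod=2 -> [6 13 1]
Step 9: demand=4,sold=1 ship[1->2]=1 ship[0->1]=2 prod=2 -> [6 14 1]
Step 10: demand=4,sold=1 ship[1->2]=1 ship[0->1]=2 prod=2 -> [6 15 1]
Step 11: demand=4,sold=1 ship[1->2]=1 ship[0->1]=2 prod=2 -> [6 16 1]
Step 12: demand=4,sold=1 ship[1->2]=1 ship[0->1]=2 prod=2 -> [6 17 1]
First stockout at step 6

6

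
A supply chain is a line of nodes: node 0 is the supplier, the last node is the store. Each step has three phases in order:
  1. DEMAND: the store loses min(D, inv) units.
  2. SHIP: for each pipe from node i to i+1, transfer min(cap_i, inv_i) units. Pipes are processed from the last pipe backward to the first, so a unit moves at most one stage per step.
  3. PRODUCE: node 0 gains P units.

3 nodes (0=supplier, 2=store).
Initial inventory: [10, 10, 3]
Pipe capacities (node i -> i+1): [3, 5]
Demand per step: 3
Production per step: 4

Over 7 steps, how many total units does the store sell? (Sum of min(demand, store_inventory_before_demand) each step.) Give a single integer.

Answer: 21

Derivation:
Step 1: sold=3 (running total=3) -> [11 8 5]
Step 2: sold=3 (running total=6) -> [12 6 7]
Step 3: sold=3 (running total=9) -> [13 4 9]
Step 4: sold=3 (running total=12) -> [14 3 10]
Step 5: sold=3 (running total=15) -> [15 3 10]
Step 6: sold=3 (running total=18) -> [16 3 10]
Step 7: sold=3 (running total=21) -> [17 3 10]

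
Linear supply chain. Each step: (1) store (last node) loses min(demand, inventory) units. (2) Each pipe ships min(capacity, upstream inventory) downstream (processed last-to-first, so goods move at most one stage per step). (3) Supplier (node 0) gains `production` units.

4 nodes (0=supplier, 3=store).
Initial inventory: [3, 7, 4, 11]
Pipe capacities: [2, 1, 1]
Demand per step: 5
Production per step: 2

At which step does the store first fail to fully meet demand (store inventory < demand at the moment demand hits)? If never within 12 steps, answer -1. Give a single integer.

Step 1: demand=5,sold=5 ship[2->3]=1 ship[1->2]=1 ship[0->1]=2 prod=2 -> [3 8 4 7]
Step 2: demand=5,sold=5 ship[2->3]=1 ship[1->2]=1 ship[0->1]=2 prod=2 -> [3 9 4 3]
Step 3: demand=5,sold=3 ship[2->3]=1 ship[1->2]=1 ship[0->1]=2 prod=2 -> [3 10 4 1]
Step 4: demand=5,sold=1 ship[2->3]=1 ship[1->2]=1 ship[0->1]=2 prod=2 -> [3 11 4 1]
Step 5: demand=5,sold=1 ship[2->3]=1 ship[1->2]=1 ship[0->1]=2 prod=2 -> [3 12 4 1]
Step 6: demand=5,sold=1 ship[2->3]=1 ship[1->2]=1 ship[0->1]=2 prod=2 -> [3 13 4 1]
Step 7: demand=5,sold=1 ship[2->3]=1 ship[1->2]=1 ship[0->1]=2 prod=2 -> [3 14 4 1]
Step 8: demand=5,sold=1 ship[2->3]=1 ship[1->2]=1 ship[0->1]=2 prod=2 -> [3 15 4 1]
Step 9: demand=5,sold=1 ship[2->3]=1 ship[1->2]=1 ship[0->1]=2 prod=2 -> [3 16 4 1]
Step 10: demand=5,sold=1 ship[2->3]=1 ship[1->2]=1 ship[0->1]=2 prod=2 -> [3 17 4 1]
Step 11: demand=5,sold=1 ship[2->3]=1 ship[1->2]=1 ship[0->1]=2 prod=2 -> [3 18 4 1]
Step 12: demand=5,sold=1 ship[2->3]=1 ship[1->2]=1 ship[0->1]=2 prod=2 -> [3 19 4 1]
First stockout at step 3

3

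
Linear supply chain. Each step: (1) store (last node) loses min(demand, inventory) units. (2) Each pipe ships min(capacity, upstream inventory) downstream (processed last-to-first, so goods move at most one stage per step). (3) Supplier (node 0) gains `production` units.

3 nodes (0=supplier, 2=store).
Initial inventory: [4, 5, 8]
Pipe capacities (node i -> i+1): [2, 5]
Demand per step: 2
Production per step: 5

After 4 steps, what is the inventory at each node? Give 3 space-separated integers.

Step 1: demand=2,sold=2 ship[1->2]=5 ship[0->1]=2 prod=5 -> inv=[7 2 11]
Step 2: demand=2,sold=2 ship[1->2]=2 ship[0->1]=2 prod=5 -> inv=[10 2 11]
Step 3: demand=2,sold=2 ship[1->2]=2 ship[0->1]=2 prod=5 -> inv=[13 2 11]
Step 4: demand=2,sold=2 ship[1->2]=2 ship[0->1]=2 prod=5 -> inv=[16 2 11]

16 2 11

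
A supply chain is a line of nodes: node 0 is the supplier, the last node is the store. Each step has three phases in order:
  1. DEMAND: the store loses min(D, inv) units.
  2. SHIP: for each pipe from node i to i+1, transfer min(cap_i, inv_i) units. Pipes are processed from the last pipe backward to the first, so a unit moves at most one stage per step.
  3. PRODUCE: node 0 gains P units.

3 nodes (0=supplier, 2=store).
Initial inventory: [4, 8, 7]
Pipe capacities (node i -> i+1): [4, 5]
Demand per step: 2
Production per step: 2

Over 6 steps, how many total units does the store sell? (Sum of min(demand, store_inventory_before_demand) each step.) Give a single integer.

Step 1: sold=2 (running total=2) -> [2 7 10]
Step 2: sold=2 (running total=4) -> [2 4 13]
Step 3: sold=2 (running total=6) -> [2 2 15]
Step 4: sold=2 (running total=8) -> [2 2 15]
Step 5: sold=2 (running total=10) -> [2 2 15]
Step 6: sold=2 (running total=12) -> [2 2 15]

Answer: 12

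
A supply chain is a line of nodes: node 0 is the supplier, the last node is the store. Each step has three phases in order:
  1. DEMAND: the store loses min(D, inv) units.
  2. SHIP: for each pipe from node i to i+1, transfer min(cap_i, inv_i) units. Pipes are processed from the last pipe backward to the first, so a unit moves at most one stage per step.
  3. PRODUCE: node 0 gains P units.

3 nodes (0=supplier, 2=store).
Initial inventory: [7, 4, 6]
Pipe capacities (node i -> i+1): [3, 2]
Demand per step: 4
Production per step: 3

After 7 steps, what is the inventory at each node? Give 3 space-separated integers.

Step 1: demand=4,sold=4 ship[1->2]=2 ship[0->1]=3 prod=3 -> inv=[7 5 4]
Step 2: demand=4,sold=4 ship[1->2]=2 ship[0->1]=3 prod=3 -> inv=[7 6 2]
Step 3: demand=4,sold=2 ship[1->2]=2 ship[0->1]=3 prod=3 -> inv=[7 7 2]
Step 4: demand=4,sold=2 ship[1->2]=2 ship[0->1]=3 prod=3 -> inv=[7 8 2]
Step 5: demand=4,sold=2 ship[1->2]=2 ship[0->1]=3 prod=3 -> inv=[7 9 2]
Step 6: demand=4,sold=2 ship[1->2]=2 ship[0->1]=3 prod=3 -> inv=[7 10 2]
Step 7: demand=4,sold=2 ship[1->2]=2 ship[0->1]=3 prod=3 -> inv=[7 11 2]

7 11 2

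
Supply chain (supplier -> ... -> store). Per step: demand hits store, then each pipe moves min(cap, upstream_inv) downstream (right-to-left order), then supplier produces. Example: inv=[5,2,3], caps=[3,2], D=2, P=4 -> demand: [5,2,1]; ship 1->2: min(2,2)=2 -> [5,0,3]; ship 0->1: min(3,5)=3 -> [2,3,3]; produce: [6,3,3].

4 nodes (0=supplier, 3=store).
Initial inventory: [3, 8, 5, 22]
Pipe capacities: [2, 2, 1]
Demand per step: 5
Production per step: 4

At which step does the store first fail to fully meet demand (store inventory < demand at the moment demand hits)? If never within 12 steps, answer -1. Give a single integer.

Step 1: demand=5,sold=5 ship[2->3]=1 ship[1->2]=2 ship[0->1]=2 prod=4 -> [5 8 6 18]
Step 2: demand=5,sold=5 ship[2->3]=1 ship[1->2]=2 ship[0->1]=2 prod=4 -> [7 8 7 14]
Step 3: demand=5,sold=5 ship[2->3]=1 ship[1->2]=2 ship[0->1]=2 prod=4 -> [9 8 8 10]
Step 4: demand=5,sold=5 ship[2->3]=1 ship[1->2]=2 ship[0->1]=2 prod=4 -> [11 8 9 6]
Step 5: demand=5,sold=5 ship[2->3]=1 ship[1->2]=2 ship[0->1]=2 prod=4 -> [13 8 10 2]
Step 6: demand=5,sold=2 ship[2->3]=1 ship[1->2]=2 ship[0->1]=2 prod=4 -> [15 8 11 1]
Step 7: demand=5,sold=1 ship[2->3]=1 ship[1->2]=2 ship[0->1]=2 prod=4 -> [17 8 12 1]
Step 8: demand=5,sold=1 ship[2->3]=1 ship[1->2]=2 ship[0->1]=2 prod=4 -> [19 8 13 1]
Step 9: demand=5,sold=1 ship[2->3]=1 ship[1->2]=2 ship[0->1]=2 prod=4 -> [21 8 14 1]
Step 10: demand=5,sold=1 ship[2->3]=1 ship[1->2]=2 ship[0->1]=2 prod=4 -> [23 8 15 1]
Step 11: demand=5,sold=1 ship[2->3]=1 ship[1->2]=2 ship[0->1]=2 prod=4 -> [25 8 16 1]
Step 12: demand=5,sold=1 ship[2->3]=1 ship[1->2]=2 ship[0->1]=2 prod=4 -> [27 8 17 1]
First stockout at step 6

6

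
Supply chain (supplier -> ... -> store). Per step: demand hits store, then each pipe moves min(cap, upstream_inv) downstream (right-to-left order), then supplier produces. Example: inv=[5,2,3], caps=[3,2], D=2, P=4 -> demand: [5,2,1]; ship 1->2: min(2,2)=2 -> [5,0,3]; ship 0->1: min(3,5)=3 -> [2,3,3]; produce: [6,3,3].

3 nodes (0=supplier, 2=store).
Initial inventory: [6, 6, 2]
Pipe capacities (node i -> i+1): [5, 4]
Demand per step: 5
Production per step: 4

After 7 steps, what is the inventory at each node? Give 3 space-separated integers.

Step 1: demand=5,sold=2 ship[1->2]=4 ship[0->1]=5 prod=4 -> inv=[5 7 4]
Step 2: demand=5,sold=4 ship[1->2]=4 ship[0->1]=5 prod=4 -> inv=[4 8 4]
Step 3: demand=5,sold=4 ship[1->2]=4 ship[0->1]=4 prod=4 -> inv=[4 8 4]
Step 4: demand=5,sold=4 ship[1->2]=4 ship[0->1]=4 prod=4 -> inv=[4 8 4]
Step 5: demand=5,sold=4 ship[1->2]=4 ship[0->1]=4 prod=4 -> inv=[4 8 4]
Step 6: demand=5,sold=4 ship[1->2]=4 ship[0->1]=4 prod=4 -> inv=[4 8 4]
Step 7: demand=5,sold=4 ship[1->2]=4 ship[0->1]=4 prod=4 -> inv=[4 8 4]

4 8 4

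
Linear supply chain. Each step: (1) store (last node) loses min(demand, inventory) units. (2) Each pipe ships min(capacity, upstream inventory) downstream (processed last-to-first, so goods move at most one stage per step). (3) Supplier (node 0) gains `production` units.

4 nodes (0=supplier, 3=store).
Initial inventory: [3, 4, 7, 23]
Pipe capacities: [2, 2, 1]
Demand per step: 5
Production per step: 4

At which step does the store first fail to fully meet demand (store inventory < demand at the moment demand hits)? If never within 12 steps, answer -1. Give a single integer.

Step 1: demand=5,sold=5 ship[2->3]=1 ship[1->2]=2 ship[0->1]=2 prod=4 -> [5 4 8 19]
Step 2: demand=5,sold=5 ship[2->3]=1 ship[1->2]=2 ship[0->1]=2 prod=4 -> [7 4 9 15]
Step 3: demand=5,sold=5 ship[2->3]=1 ship[1->2]=2 ship[0->1]=2 prod=4 -> [9 4 10 11]
Step 4: demand=5,sold=5 ship[2->3]=1 ship[1->2]=2 ship[0->1]=2 prod=4 -> [11 4 11 7]
Step 5: demand=5,sold=5 ship[2->3]=1 ship[1->2]=2 ship[0->1]=2 prod=4 -> [13 4 12 3]
Step 6: demand=5,sold=3 ship[2->3]=1 ship[1->2]=2 ship[0->1]=2 prod=4 -> [15 4 13 1]
Step 7: demand=5,sold=1 ship[2->3]=1 ship[1->2]=2 ship[0->1]=2 prod=4 -> [17 4 14 1]
Step 8: demand=5,sold=1 ship[2->3]=1 ship[1->2]=2 ship[0->1]=2 prod=4 -> [19 4 15 1]
Step 9: demand=5,sold=1 ship[2->3]=1 ship[1->2]=2 ship[0->1]=2 prod=4 -> [21 4 16 1]
Step 10: demand=5,sold=1 ship[2->3]=1 ship[1->2]=2 ship[0->1]=2 prod=4 -> [23 4 17 1]
Step 11: demand=5,sold=1 ship[2->3]=1 ship[1->2]=2 ship[0->1]=2 prod=4 -> [25 4 18 1]
Step 12: demand=5,sold=1 ship[2->3]=1 ship[1->2]=2 ship[0->1]=2 prod=4 -> [27 4 19 1]
First stockout at step 6

6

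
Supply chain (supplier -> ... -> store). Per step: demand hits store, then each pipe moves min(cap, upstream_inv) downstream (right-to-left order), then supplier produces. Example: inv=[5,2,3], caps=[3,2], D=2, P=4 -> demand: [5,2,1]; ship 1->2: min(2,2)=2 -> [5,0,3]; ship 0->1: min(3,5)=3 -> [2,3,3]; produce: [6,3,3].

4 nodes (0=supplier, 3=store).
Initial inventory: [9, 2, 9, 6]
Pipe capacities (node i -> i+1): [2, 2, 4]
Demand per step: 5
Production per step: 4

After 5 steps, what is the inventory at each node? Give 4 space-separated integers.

Step 1: demand=5,sold=5 ship[2->3]=4 ship[1->2]=2 ship[0->1]=2 prod=4 -> inv=[11 2 7 5]
Step 2: demand=5,sold=5 ship[2->3]=4 ship[1->2]=2 ship[0->1]=2 prod=4 -> inv=[13 2 5 4]
Step 3: demand=5,sold=4 ship[2->3]=4 ship[1->2]=2 ship[0->1]=2 prod=4 -> inv=[15 2 3 4]
Step 4: demand=5,sold=4 ship[2->3]=3 ship[1->2]=2 ship[0->1]=2 prod=4 -> inv=[17 2 2 3]
Step 5: demand=5,sold=3 ship[2->3]=2 ship[1->2]=2 ship[0->1]=2 prod=4 -> inv=[19 2 2 2]

19 2 2 2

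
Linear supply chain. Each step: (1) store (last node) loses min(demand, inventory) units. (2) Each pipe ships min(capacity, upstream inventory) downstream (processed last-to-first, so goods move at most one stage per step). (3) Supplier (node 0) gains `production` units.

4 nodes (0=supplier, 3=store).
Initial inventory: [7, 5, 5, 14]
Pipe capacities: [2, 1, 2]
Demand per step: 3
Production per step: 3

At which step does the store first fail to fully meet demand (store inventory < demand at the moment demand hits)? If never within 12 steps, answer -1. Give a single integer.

Step 1: demand=3,sold=3 ship[2->3]=2 ship[1->2]=1 ship[0->1]=2 prod=3 -> [8 6 4 13]
Step 2: demand=3,sold=3 ship[2->3]=2 ship[1->2]=1 ship[0->1]=2 prod=3 -> [9 7 3 12]
Step 3: demand=3,sold=3 ship[2->3]=2 ship[1->2]=1 ship[0->1]=2 prod=3 -> [10 8 2 11]
Step 4: demand=3,sold=3 ship[2->3]=2 ship[1->2]=1 ship[0->1]=2 prod=3 -> [11 9 1 10]
Step 5: demand=3,sold=3 ship[2->3]=1 ship[1->2]=1 ship[0->1]=2 prod=3 -> [12 10 1 8]
Step 6: demand=3,sold=3 ship[2->3]=1 ship[1->2]=1 ship[0->1]=2 prod=3 -> [13 11 1 6]
Step 7: demand=3,sold=3 ship[2->3]=1 ship[1->2]=1 ship[0->1]=2 prod=3 -> [14 12 1 4]
Step 8: demand=3,sold=3 ship[2->3]=1 ship[1->2]=1 ship[0->1]=2 prod=3 -> [15 13 1 2]
Step 9: demand=3,sold=2 ship[2->3]=1 ship[1->2]=1 ship[0->1]=2 prod=3 -> [16 14 1 1]
Step 10: demand=3,sold=1 ship[2->3]=1 ship[1->2]=1 ship[0->1]=2 prod=3 -> [17 15 1 1]
Step 11: demand=3,sold=1 ship[2->3]=1 ship[1->2]=1 ship[0->1]=2 prod=3 -> [18 16 1 1]
Step 12: demand=3,sold=1 ship[2->3]=1 ship[1->2]=1 ship[0->1]=2 prod=3 -> [19 17 1 1]
First stockout at step 9

9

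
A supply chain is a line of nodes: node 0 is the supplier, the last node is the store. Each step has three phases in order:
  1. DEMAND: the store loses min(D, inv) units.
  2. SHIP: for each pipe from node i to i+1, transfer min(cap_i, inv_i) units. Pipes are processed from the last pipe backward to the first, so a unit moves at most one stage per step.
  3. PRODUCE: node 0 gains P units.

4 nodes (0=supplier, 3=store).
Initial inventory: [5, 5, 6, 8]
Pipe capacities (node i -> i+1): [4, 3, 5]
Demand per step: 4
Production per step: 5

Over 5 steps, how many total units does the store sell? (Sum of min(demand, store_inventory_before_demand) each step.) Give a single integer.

Step 1: sold=4 (running total=4) -> [6 6 4 9]
Step 2: sold=4 (running total=8) -> [7 7 3 9]
Step 3: sold=4 (running total=12) -> [8 8 3 8]
Step 4: sold=4 (running total=16) -> [9 9 3 7]
Step 5: sold=4 (running total=20) -> [10 10 3 6]

Answer: 20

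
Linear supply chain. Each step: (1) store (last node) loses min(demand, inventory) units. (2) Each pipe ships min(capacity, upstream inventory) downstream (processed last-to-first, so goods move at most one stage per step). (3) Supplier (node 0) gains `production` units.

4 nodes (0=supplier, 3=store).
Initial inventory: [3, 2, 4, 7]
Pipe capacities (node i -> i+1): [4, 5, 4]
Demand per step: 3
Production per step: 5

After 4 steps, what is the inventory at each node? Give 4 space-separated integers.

Step 1: demand=3,sold=3 ship[2->3]=4 ship[1->2]=2 ship[0->1]=3 prod=5 -> inv=[5 3 2 8]
Step 2: demand=3,sold=3 ship[2->3]=2 ship[1->2]=3 ship[0->1]=4 prod=5 -> inv=[6 4 3 7]
Step 3: demand=3,sold=3 ship[2->3]=3 ship[1->2]=4 ship[0->1]=4 prod=5 -> inv=[7 4 4 7]
Step 4: demand=3,sold=3 ship[2->3]=4 ship[1->2]=4 ship[0->1]=4 prod=5 -> inv=[8 4 4 8]

8 4 4 8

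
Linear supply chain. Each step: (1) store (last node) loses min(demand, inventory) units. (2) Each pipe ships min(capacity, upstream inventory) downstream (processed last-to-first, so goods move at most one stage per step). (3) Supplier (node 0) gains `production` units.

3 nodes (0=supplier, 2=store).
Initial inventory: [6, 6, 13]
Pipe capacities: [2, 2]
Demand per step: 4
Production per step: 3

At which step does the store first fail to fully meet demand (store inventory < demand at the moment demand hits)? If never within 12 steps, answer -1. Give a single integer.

Step 1: demand=4,sold=4 ship[1->2]=2 ship[0->1]=2 prod=3 -> [7 6 11]
Step 2: demand=4,sold=4 ship[1->2]=2 ship[0->1]=2 prod=3 -> [8 6 9]
Step 3: demand=4,sold=4 ship[1->2]=2 ship[0->1]=2 prod=3 -> [9 6 7]
Step 4: demand=4,sold=4 ship[1->2]=2 ship[0->1]=2 prod=3 -> [10 6 5]
Step 5: demand=4,sold=4 ship[1->2]=2 ship[0->1]=2 prod=3 -> [11 6 3]
Step 6: demand=4,sold=3 ship[1->2]=2 ship[0->1]=2 prod=3 -> [12 6 2]
Step 7: demand=4,sold=2 ship[1->2]=2 ship[0->1]=2 prod=3 -> [13 6 2]
Step 8: demand=4,sold=2 ship[1->2]=2 ship[0->1]=2 prod=3 -> [14 6 2]
Step 9: demand=4,sold=2 ship[1->2]=2 ship[0->1]=2 prod=3 -> [15 6 2]
Step 10: demand=4,sold=2 ship[1->2]=2 ship[0->1]=2 prod=3 -> [16 6 2]
Step 11: demand=4,sold=2 ship[1->2]=2 ship[0->1]=2 prod=3 -> [17 6 2]
Step 12: demand=4,sold=2 ship[1->2]=2 ship[0->1]=2 prod=3 -> [18 6 2]
First stockout at step 6

6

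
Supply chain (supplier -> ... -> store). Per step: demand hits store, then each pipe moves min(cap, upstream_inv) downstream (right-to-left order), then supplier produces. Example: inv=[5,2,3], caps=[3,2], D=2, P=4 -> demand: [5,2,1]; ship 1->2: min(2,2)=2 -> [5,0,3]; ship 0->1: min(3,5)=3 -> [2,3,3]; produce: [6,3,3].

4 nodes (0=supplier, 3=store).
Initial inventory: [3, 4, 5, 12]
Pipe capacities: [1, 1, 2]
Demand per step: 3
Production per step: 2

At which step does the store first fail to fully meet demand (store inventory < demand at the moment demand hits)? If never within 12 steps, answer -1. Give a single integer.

Step 1: demand=3,sold=3 ship[2->3]=2 ship[1->2]=1 ship[0->1]=1 prod=2 -> [4 4 4 11]
Step 2: demand=3,sold=3 ship[2->3]=2 ship[1->2]=1 ship[0->1]=1 prod=2 -> [5 4 3 10]
Step 3: demand=3,sold=3 ship[2->3]=2 ship[1->2]=1 ship[0->1]=1 prod=2 -> [6 4 2 9]
Step 4: demand=3,sold=3 ship[2->3]=2 ship[1->2]=1 ship[0->1]=1 prod=2 -> [7 4 1 8]
Step 5: demand=3,sold=3 ship[2->3]=1 ship[1->2]=1 ship[0->1]=1 prod=2 -> [8 4 1 6]
Step 6: demand=3,sold=3 ship[2->3]=1 ship[1->2]=1 ship[0->1]=1 prod=2 -> [9 4 1 4]
Step 7: demand=3,sold=3 ship[2->3]=1 ship[1->2]=1 ship[0->1]=1 prod=2 -> [10 4 1 2]
Step 8: demand=3,sold=2 ship[2->3]=1 ship[1->2]=1 ship[0->1]=1 prod=2 -> [11 4 1 1]
Step 9: demand=3,sold=1 ship[2->3]=1 ship[1->2]=1 ship[0->1]=1 prod=2 -> [12 4 1 1]
Step 10: demand=3,sold=1 ship[2->3]=1 ship[1->2]=1 ship[0->1]=1 prod=2 -> [13 4 1 1]
Step 11: demand=3,sold=1 ship[2->3]=1 ship[1->2]=1 ship[0->1]=1 prod=2 -> [14 4 1 1]
Step 12: demand=3,sold=1 ship[2->3]=1 ship[1->2]=1 ship[0->1]=1 prod=2 -> [15 4 1 1]
First stockout at step 8

8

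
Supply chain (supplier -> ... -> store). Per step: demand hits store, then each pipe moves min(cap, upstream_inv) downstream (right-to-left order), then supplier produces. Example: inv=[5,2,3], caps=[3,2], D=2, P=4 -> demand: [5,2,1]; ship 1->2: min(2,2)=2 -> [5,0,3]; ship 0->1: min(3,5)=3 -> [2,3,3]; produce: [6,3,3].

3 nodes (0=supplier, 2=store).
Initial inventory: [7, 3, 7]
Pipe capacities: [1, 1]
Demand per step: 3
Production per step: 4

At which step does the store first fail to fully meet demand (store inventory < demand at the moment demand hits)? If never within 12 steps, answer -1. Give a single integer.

Step 1: demand=3,sold=3 ship[1->2]=1 ship[0->1]=1 prod=4 -> [10 3 5]
Step 2: demand=3,sold=3 ship[1->2]=1 ship[0->1]=1 prod=4 -> [13 3 3]
Step 3: demand=3,sold=3 ship[1->2]=1 ship[0->1]=1 prod=4 -> [16 3 1]
Step 4: demand=3,sold=1 ship[1->2]=1 ship[0->1]=1 prod=4 -> [19 3 1]
Step 5: demand=3,sold=1 ship[1->2]=1 ship[0->1]=1 prod=4 -> [22 3 1]
Step 6: demand=3,sold=1 ship[1->2]=1 ship[0->1]=1 prod=4 -> [25 3 1]
Step 7: demand=3,sold=1 ship[1->2]=1 ship[0->1]=1 prod=4 -> [28 3 1]
Step 8: demand=3,sold=1 ship[1->2]=1 ship[0->1]=1 prod=4 -> [31 3 1]
Step 9: demand=3,sold=1 ship[1->2]=1 ship[0->1]=1 prod=4 -> [34 3 1]
Step 10: demand=3,sold=1 ship[1->2]=1 ship[0->1]=1 prod=4 -> [37 3 1]
Step 11: demand=3,sold=1 ship[1->2]=1 ship[0->1]=1 prod=4 -> [40 3 1]
Step 12: demand=3,sold=1 ship[1->2]=1 ship[0->1]=1 prod=4 -> [43 3 1]
First stockout at step 4

4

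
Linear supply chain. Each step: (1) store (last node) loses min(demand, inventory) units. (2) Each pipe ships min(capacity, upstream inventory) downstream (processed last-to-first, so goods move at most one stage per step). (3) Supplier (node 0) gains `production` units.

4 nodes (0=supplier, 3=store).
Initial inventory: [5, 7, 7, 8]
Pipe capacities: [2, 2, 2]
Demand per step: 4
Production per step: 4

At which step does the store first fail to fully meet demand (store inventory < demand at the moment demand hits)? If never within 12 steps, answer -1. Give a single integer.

Step 1: demand=4,sold=4 ship[2->3]=2 ship[1->2]=2 ship[0->1]=2 prod=4 -> [7 7 7 6]
Step 2: demand=4,sold=4 ship[2->3]=2 ship[1->2]=2 ship[0->1]=2 prod=4 -> [9 7 7 4]
Step 3: demand=4,sold=4 ship[2->3]=2 ship[1->2]=2 ship[0->1]=2 prod=4 -> [11 7 7 2]
Step 4: demand=4,sold=2 ship[2->3]=2 ship[1->2]=2 ship[0->1]=2 prod=4 -> [13 7 7 2]
Step 5: demand=4,sold=2 ship[2->3]=2 ship[1->2]=2 ship[0->1]=2 prod=4 -> [15 7 7 2]
Step 6: demand=4,sold=2 ship[2->3]=2 ship[1->2]=2 ship[0->1]=2 prod=4 -> [17 7 7 2]
Step 7: demand=4,sold=2 ship[2->3]=2 ship[1->2]=2 ship[0->1]=2 prod=4 -> [19 7 7 2]
Step 8: demand=4,sold=2 ship[2->3]=2 ship[1->2]=2 ship[0->1]=2 prod=4 -> [21 7 7 2]
Step 9: demand=4,sold=2 ship[2->3]=2 ship[1->2]=2 ship[0->1]=2 prod=4 -> [23 7 7 2]
Step 10: demand=4,sold=2 ship[2->3]=2 ship[1->2]=2 ship[0->1]=2 prod=4 -> [25 7 7 2]
Step 11: demand=4,sold=2 ship[2->3]=2 ship[1->2]=2 ship[0->1]=2 prod=4 -> [27 7 7 2]
Step 12: demand=4,sold=2 ship[2->3]=2 ship[1->2]=2 ship[0->1]=2 prod=4 -> [29 7 7 2]
First stockout at step 4

4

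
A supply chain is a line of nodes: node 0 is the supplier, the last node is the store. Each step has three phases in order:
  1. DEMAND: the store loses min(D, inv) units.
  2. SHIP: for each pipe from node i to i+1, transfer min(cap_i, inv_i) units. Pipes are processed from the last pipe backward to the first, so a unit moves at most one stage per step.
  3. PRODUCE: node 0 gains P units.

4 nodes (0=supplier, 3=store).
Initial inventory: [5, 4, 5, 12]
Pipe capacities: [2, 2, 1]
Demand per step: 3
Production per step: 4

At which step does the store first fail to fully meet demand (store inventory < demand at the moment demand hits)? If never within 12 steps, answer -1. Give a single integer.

Step 1: demand=3,sold=3 ship[2->3]=1 ship[1->2]=2 ship[0->1]=2 prod=4 -> [7 4 6 10]
Step 2: demand=3,sold=3 ship[2->3]=1 ship[1->2]=2 ship[0->1]=2 prod=4 -> [9 4 7 8]
Step 3: demand=3,sold=3 ship[2->3]=1 ship[1->2]=2 ship[0->1]=2 prod=4 -> [11 4 8 6]
Step 4: demand=3,sold=3 ship[2->3]=1 ship[1->2]=2 ship[0->1]=2 prod=4 -> [13 4 9 4]
Step 5: demand=3,sold=3 ship[2->3]=1 ship[1->2]=2 ship[0->1]=2 prod=4 -> [15 4 10 2]
Step 6: demand=3,sold=2 ship[2->3]=1 ship[1->2]=2 ship[0->1]=2 prod=4 -> [17 4 11 1]
Step 7: demand=3,sold=1 ship[2->3]=1 ship[1->2]=2 ship[0->1]=2 prod=4 -> [19 4 12 1]
Step 8: demand=3,sold=1 ship[2->3]=1 ship[1->2]=2 ship[0->1]=2 prod=4 -> [21 4 13 1]
Step 9: demand=3,sold=1 ship[2->3]=1 ship[1->2]=2 ship[0->1]=2 prod=4 -> [23 4 14 1]
Step 10: demand=3,sold=1 ship[2->3]=1 ship[1->2]=2 ship[0->1]=2 prod=4 -> [25 4 15 1]
Step 11: demand=3,sold=1 ship[2->3]=1 ship[1->2]=2 ship[0->1]=2 prod=4 -> [27 4 16 1]
Step 12: demand=3,sold=1 ship[2->3]=1 ship[1->2]=2 ship[0->1]=2 prod=4 -> [29 4 17 1]
First stockout at step 6

6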